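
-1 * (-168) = 168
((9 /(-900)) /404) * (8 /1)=-1 /5050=-0.00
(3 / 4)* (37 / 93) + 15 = 1897 / 124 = 15.30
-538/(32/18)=-2421/8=-302.62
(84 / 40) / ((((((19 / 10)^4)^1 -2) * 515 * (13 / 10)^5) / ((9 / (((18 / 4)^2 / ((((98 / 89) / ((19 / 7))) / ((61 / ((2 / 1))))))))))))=768320000000 / 1305590175556788927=0.00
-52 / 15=-3.47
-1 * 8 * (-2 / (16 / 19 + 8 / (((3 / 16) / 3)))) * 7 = 133 / 153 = 0.87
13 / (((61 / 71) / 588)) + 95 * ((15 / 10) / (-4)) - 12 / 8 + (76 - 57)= 8878.99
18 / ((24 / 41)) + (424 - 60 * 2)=1339 / 4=334.75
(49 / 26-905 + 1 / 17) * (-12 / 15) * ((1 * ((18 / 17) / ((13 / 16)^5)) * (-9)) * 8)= -1084856092065792 / 6974739005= -155540.74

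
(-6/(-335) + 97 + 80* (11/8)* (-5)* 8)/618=-1441499/207030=-6.96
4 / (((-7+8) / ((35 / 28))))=5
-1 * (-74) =74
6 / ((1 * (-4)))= -3 / 2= -1.50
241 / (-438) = -241 / 438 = -0.55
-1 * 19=-19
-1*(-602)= 602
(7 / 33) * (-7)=-49 / 33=-1.48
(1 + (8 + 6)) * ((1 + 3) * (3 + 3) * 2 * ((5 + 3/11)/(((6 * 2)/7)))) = 24360/11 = 2214.55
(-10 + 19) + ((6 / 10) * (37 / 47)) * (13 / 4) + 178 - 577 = -365157 / 940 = -388.46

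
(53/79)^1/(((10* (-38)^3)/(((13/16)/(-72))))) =689/49937909760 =0.00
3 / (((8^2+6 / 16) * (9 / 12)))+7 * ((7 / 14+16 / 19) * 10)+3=949238 / 9785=97.01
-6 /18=-1 /3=-0.33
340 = 340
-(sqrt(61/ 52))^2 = -61/ 52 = -1.17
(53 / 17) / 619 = 53 / 10523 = 0.01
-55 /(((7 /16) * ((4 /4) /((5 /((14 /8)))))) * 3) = -17600 /147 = -119.73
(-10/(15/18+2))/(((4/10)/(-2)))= 300/17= 17.65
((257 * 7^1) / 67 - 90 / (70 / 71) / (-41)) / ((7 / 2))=8.31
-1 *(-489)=489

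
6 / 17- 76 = -1286 / 17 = -75.65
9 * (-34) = -306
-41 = -41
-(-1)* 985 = 985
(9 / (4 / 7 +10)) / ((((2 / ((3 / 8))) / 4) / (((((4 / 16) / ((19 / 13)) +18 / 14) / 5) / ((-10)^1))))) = -837 / 44992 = -0.02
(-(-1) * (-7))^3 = -343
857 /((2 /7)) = 2999.50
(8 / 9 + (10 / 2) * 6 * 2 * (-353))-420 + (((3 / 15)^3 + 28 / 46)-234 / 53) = -29625690029 / 1371375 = -21602.91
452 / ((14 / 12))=2712 / 7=387.43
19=19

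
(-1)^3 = -1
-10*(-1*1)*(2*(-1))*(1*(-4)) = 80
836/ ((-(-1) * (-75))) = -836/ 75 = -11.15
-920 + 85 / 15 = -2743 / 3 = -914.33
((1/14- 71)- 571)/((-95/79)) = 37367/70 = 533.81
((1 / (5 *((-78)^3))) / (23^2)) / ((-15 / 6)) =1 / 3137975100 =0.00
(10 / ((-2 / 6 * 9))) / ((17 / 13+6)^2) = -338 / 5415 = -0.06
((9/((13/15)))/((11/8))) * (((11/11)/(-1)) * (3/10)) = -324/143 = -2.27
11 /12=0.92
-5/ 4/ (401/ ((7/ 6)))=-35/ 9624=-0.00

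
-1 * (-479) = 479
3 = 3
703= 703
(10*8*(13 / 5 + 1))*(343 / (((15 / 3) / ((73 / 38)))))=3605616 / 95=37953.85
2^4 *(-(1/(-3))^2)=-16/9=-1.78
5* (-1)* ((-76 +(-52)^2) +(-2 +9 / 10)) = -26269 / 2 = -13134.50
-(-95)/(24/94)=4465/12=372.08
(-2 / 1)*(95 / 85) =-38 / 17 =-2.24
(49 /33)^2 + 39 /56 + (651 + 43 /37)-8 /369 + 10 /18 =60651089243 /92512728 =655.60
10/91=0.11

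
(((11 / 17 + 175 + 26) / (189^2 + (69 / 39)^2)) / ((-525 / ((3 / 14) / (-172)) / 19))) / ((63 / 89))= 244912603 / 681196454133300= 0.00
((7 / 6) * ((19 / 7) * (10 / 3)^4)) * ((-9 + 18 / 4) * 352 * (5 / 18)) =-41800000 / 243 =-172016.46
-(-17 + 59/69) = 1114/69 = 16.14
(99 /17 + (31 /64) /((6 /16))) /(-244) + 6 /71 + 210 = 1484711519 /7068192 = 210.06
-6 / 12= -1 / 2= -0.50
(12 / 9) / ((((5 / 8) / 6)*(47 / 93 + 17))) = 1488 / 2035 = 0.73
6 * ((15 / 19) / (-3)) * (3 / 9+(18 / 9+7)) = -280 / 19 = -14.74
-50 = -50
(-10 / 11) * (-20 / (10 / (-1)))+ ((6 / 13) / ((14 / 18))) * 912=539908 / 1001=539.37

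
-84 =-84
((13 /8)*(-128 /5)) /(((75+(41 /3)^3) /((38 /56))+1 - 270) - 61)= -2808 /239105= -0.01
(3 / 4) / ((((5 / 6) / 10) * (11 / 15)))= 135 / 11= 12.27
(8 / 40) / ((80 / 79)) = 79 / 400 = 0.20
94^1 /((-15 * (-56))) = 47 /420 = 0.11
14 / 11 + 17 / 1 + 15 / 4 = 969 / 44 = 22.02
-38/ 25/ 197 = -38/ 4925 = -0.01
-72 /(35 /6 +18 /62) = -13392 /1139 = -11.76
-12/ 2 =-6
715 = 715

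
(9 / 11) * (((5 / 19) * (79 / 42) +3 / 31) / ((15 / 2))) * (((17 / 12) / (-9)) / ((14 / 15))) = -248863 / 22857912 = -0.01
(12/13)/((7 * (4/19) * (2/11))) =627/182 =3.45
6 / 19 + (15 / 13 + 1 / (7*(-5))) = 12458 / 8645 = 1.44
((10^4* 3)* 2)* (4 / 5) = 48000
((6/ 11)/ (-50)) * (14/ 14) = -0.01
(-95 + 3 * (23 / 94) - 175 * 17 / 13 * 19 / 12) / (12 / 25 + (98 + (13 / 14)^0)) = -83695825 / 18234684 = -4.59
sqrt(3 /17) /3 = sqrt(51) /51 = 0.14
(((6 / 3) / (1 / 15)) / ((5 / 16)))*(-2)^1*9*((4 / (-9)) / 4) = 192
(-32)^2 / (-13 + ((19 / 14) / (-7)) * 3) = -100352 / 1331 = -75.40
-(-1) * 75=75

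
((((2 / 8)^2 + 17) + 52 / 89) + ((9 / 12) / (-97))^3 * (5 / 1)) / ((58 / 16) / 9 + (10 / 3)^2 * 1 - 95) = -825644045277 / 3906087110936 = -0.21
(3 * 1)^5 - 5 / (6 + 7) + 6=3232 / 13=248.62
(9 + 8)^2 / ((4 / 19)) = 5491 / 4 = 1372.75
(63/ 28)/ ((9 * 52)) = 1/ 208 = 0.00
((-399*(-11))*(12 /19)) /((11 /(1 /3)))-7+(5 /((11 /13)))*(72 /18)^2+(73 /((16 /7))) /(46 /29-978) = 854753663 /4983616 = 171.51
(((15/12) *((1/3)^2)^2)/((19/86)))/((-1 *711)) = -215/2188458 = -0.00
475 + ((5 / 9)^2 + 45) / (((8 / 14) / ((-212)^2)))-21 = 288689614 / 81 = 3564069.31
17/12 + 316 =317.42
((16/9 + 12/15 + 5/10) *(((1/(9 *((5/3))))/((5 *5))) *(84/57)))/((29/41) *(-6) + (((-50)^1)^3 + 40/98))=-3895451/40259711930625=-0.00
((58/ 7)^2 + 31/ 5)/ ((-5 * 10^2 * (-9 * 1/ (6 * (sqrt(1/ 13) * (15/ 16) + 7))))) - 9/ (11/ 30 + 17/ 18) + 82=18339 * sqrt(13)/ 2548000 + 39149417/ 516250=75.86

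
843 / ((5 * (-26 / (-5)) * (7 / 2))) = 843 / 91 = 9.26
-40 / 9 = -4.44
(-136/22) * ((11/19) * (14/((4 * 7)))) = -34/19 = -1.79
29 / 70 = 0.41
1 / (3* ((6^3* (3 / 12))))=1 / 162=0.01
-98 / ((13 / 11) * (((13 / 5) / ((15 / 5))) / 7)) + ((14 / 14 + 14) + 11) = -108796 / 169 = -643.76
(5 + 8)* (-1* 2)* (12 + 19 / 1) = -806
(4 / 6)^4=16 / 81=0.20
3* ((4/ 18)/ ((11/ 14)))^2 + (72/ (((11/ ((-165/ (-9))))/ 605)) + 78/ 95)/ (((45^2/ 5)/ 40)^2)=5936563408/ 8379855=708.43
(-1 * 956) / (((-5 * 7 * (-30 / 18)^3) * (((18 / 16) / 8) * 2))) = -91776 / 4375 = -20.98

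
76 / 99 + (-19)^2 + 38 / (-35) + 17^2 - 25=2164523 / 3465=624.68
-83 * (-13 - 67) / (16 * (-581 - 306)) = -415 / 887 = -0.47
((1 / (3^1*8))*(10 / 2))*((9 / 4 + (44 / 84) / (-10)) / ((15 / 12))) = 923 / 2520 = 0.37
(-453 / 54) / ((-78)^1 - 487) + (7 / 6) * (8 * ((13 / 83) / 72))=44507 / 1266165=0.04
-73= -73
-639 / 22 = -29.05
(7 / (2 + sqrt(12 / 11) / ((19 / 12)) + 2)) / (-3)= -27797 / 46356 + 133*sqrt(33) / 7726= -0.50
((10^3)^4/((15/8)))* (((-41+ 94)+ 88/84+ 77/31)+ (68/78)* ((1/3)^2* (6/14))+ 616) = 27321529600000000000/76167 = 358705602163666.68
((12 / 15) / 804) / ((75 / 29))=29 / 75375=0.00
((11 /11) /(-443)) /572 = -1 /253396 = -0.00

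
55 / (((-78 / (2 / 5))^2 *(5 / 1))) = 11 / 38025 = 0.00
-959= -959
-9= -9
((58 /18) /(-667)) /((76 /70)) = -35 /7866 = -0.00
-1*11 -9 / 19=-11.47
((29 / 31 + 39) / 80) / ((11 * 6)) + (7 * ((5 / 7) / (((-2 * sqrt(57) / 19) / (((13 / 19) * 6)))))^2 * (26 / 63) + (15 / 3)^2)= 1634036763 / 25397680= 64.34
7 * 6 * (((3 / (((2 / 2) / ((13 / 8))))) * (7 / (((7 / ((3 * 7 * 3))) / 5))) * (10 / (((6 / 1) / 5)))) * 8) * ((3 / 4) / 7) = 921375 / 2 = 460687.50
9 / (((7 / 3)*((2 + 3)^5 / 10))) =54 / 4375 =0.01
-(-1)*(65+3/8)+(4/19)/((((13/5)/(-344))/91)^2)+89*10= 4638916417/152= 30519186.95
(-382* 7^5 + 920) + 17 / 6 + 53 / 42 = -134806348 / 21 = -6419349.90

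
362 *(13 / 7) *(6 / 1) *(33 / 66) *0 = 0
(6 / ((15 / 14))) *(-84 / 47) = -2352 / 235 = -10.01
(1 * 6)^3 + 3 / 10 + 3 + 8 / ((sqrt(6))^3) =2 * sqrt(6) / 9 + 2193 / 10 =219.84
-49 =-49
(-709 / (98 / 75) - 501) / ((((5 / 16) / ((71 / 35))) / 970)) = -11269666416 / 1715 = -6571234.06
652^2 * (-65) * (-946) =26139644960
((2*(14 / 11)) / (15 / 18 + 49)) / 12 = 14 / 3289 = 0.00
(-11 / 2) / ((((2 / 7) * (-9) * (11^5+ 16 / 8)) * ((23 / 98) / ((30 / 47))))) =18865 / 522294879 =0.00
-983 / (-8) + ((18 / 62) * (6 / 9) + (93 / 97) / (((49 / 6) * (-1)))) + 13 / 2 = 152589765 / 1178744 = 129.45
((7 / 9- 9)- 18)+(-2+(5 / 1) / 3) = -239 / 9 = -26.56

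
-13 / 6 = -2.17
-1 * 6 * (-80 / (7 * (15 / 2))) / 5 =64 / 35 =1.83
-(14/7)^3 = -8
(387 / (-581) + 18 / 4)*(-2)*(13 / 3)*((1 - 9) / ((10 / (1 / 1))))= 15444 / 581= 26.58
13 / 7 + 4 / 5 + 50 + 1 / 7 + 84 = 684 / 5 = 136.80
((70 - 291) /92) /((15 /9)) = -1.44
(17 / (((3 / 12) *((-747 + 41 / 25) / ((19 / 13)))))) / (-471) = 16150 / 57047991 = 0.00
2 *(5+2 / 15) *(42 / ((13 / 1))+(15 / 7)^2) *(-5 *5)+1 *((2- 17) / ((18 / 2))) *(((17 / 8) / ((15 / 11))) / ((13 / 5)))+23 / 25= -328890929 / 163800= -2007.88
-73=-73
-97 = -97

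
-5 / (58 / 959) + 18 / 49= -233911 / 2842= -82.31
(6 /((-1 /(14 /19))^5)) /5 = -3226944 /12380495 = -0.26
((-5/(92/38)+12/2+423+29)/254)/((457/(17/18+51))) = 6536585/32037528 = 0.20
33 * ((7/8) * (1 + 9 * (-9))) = -2310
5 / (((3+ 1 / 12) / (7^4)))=144060 / 37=3893.51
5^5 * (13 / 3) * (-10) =-406250 / 3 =-135416.67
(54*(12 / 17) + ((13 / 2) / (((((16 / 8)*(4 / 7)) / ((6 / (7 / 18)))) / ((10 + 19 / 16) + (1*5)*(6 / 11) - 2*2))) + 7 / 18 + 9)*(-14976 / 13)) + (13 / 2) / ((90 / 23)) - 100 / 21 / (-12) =-1013040.37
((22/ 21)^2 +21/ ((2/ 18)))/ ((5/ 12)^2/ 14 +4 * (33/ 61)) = 163642016/ 1873459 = 87.35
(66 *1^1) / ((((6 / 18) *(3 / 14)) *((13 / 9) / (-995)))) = -636493.85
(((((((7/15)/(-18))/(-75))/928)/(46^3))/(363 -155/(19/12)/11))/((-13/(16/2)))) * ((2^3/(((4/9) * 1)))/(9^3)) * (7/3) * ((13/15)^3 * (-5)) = 1730729/1387744012711934100000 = 0.00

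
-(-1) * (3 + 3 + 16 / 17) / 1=118 / 17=6.94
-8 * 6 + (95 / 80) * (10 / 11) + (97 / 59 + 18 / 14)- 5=-1780517 / 36344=-48.99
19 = 19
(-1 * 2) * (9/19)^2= -162/361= -0.45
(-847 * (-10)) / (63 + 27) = 847 / 9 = 94.11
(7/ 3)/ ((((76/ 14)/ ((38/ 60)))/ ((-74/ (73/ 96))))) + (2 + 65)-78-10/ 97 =-3993091/ 106215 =-37.59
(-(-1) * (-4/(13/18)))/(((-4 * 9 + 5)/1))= 72/403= 0.18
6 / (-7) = -0.86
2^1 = 2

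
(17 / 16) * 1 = 1.06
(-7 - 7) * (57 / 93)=-266 / 31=-8.58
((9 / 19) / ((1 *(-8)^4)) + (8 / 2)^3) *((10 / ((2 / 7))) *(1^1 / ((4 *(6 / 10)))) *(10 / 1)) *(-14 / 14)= -4358151875 / 466944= -9333.35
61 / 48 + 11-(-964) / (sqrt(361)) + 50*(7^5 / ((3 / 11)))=2810187863 / 912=3081346.34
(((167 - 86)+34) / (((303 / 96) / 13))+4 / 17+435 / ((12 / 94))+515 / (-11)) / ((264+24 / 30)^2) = 3621186075 / 66216915424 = 0.05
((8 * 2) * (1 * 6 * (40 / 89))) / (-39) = -1280 / 1157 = -1.11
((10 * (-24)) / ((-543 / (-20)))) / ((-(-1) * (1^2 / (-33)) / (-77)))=-4065600 / 181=-22461.88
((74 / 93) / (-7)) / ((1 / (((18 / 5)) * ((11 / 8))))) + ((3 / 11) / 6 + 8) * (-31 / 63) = -161894 / 35805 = -4.52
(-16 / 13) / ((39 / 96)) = -512 / 169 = -3.03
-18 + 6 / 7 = -120 / 7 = -17.14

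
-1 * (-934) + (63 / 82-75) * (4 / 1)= 26120 / 41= 637.07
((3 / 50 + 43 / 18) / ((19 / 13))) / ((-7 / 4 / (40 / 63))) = -12064 / 19845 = -0.61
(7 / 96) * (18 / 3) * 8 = 7 / 2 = 3.50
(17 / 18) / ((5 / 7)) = 119 / 90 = 1.32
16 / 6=8 / 3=2.67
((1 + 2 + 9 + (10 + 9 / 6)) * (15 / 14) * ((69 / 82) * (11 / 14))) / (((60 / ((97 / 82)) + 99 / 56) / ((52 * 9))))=4048528770 / 27276767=148.42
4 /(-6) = -2 /3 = -0.67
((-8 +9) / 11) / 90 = 1 / 990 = 0.00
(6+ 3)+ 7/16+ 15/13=2203/208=10.59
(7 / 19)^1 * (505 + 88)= 4151 / 19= 218.47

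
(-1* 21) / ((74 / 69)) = -1449 / 74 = -19.58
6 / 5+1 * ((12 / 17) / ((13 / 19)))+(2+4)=9096 / 1105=8.23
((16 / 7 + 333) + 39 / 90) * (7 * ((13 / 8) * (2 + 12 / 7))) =11914669 / 840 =14184.13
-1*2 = -2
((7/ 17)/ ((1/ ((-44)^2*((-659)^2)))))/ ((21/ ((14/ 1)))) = 11770752224/ 51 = 230799063.22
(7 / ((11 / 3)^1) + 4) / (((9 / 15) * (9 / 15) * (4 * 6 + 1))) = 0.66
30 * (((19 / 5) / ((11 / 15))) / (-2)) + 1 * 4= -811 / 11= -73.73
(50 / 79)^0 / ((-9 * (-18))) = 1 / 162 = 0.01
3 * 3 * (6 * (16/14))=432/7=61.71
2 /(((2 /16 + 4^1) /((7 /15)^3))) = 5488 /111375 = 0.05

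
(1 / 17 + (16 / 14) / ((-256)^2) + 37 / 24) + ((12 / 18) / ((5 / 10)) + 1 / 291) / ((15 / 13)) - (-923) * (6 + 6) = 47142463100381 / 4255211520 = 11078.76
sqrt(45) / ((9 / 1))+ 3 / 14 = 0.96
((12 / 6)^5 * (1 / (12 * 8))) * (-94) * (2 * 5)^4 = -940000 / 3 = -313333.33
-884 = -884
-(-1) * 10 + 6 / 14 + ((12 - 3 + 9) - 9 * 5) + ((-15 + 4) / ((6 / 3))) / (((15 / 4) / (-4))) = -1124 / 105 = -10.70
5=5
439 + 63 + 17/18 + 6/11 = 99691/198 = 503.49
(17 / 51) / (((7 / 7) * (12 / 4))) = 1 / 9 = 0.11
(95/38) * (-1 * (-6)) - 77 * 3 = -216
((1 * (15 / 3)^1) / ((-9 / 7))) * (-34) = 1190 / 9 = 132.22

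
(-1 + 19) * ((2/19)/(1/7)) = 13.26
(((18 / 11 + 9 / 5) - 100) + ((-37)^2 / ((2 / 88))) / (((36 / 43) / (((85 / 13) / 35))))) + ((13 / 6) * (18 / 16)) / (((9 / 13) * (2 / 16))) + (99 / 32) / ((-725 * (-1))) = 2794979844131 / 209008800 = 13372.55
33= 33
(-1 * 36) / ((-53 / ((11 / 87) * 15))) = 1980 / 1537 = 1.29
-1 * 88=-88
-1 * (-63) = 63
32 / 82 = 16 / 41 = 0.39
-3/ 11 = -0.27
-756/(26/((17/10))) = -3213/65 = -49.43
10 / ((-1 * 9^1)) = -1.11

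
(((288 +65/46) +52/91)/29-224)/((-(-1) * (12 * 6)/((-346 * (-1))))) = -345712301/336168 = -1028.39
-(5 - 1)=-4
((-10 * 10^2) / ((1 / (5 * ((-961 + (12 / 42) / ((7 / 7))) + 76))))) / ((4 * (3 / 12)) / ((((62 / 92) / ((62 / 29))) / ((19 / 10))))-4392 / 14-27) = -4489925000 / 339707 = -13217.05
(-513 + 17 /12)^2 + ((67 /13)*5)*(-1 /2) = 489911053 /1872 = 261704.62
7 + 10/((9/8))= 143/9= 15.89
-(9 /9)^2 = -1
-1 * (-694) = 694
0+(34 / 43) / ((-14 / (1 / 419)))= -17 / 126119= -0.00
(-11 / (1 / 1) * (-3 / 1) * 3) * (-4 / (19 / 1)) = -396 / 19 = -20.84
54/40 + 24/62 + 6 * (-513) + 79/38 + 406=-31431207/11780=-2668.18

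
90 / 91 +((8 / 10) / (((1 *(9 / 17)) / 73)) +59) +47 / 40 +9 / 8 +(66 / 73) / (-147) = 144464261 / 837018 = 172.59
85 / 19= 4.47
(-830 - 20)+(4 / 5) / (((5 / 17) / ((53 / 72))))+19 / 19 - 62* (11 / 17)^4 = -32242429529 / 37584450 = -857.87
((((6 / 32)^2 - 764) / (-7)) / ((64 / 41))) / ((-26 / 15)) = -120278625 / 2981888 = -40.34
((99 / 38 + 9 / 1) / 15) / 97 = 0.01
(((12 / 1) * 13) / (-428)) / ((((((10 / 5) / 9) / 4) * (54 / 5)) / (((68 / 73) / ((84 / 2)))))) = -2210 / 164031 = -0.01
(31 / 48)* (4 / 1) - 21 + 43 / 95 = -20479 / 1140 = -17.96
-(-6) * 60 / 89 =360 / 89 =4.04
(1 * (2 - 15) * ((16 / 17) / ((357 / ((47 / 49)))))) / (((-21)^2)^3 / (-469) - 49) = 327496 / 1822289210133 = 0.00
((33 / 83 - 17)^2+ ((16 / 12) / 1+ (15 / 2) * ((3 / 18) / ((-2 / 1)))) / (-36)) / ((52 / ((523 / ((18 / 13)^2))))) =11153886389737 / 7713916416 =1445.94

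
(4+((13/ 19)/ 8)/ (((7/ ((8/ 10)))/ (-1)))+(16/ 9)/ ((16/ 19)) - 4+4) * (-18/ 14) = -73033/ 9310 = -7.84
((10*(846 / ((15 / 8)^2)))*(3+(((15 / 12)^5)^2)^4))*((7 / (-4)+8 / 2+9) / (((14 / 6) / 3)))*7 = 34638270438281196697229856345471 / 18889465931478580854784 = 1833734768.57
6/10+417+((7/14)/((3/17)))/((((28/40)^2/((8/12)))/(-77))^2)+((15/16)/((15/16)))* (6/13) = 2710051202/85995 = 31514.06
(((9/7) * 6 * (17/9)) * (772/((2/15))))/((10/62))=3661596/7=523085.14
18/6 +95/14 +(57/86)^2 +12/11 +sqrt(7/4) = sqrt(7)/2 +6444323/569492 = 12.64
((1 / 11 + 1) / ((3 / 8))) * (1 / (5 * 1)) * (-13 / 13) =-32 / 55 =-0.58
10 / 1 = 10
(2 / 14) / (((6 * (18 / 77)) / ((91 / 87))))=1001 / 9396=0.11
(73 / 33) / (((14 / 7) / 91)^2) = 604513 / 132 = 4579.64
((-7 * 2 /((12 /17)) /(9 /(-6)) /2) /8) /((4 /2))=119 /288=0.41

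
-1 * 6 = -6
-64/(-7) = 64/7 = 9.14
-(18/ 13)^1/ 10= -9/ 65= -0.14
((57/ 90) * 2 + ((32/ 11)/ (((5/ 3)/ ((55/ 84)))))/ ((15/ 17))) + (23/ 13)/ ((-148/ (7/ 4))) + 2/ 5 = 2376551/ 808080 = 2.94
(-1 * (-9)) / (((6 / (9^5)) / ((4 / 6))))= 59049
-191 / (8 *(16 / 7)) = -1337 / 128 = -10.45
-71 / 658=-0.11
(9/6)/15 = 1/10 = 0.10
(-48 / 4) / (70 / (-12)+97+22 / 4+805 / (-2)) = 72 / 1835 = 0.04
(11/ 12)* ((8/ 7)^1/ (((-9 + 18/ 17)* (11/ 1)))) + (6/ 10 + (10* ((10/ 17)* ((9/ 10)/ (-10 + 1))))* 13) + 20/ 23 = -6860953/ 1108485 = -6.19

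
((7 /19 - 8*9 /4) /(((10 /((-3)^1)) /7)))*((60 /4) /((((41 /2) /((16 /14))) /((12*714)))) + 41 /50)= 20668381167 /77900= 265319.40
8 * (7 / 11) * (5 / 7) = 40 / 11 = 3.64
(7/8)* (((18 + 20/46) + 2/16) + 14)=41937/1472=28.49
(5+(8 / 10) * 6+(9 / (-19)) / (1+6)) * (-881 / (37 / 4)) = -22807328 / 24605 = -926.94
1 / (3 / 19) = 19 / 3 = 6.33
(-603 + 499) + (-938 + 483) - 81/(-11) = -6068/11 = -551.64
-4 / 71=-0.06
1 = 1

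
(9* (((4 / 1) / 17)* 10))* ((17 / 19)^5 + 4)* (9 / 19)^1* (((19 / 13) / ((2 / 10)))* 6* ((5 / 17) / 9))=611509662000 / 9302703943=65.73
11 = 11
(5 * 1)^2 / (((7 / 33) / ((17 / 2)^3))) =4053225 / 56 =72379.02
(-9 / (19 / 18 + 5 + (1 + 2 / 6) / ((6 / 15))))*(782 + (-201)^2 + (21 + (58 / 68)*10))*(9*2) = -2042987508 / 2873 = -711099.03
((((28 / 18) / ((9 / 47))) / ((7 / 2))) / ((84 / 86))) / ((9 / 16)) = 64672 / 15309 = 4.22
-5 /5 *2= -2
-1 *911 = -911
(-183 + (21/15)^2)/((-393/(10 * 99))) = 298716/655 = 456.05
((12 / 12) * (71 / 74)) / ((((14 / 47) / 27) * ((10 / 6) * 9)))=30033 / 5180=5.80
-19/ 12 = -1.58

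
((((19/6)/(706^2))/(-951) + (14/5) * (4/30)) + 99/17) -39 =-39650208984203/1208732221800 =-32.80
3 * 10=30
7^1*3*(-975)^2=19963125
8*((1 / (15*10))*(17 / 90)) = 34 / 3375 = 0.01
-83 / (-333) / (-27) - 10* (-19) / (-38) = -45038 / 8991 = -5.01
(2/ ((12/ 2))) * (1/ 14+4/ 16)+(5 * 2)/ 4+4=185/ 28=6.61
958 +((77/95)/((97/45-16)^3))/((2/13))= 1257518276149/1312652278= 958.00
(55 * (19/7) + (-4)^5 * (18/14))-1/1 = -8178/7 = -1168.29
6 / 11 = 0.55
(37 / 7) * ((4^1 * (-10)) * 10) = -14800 / 7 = -2114.29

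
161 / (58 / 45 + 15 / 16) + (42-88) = 6026 / 229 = 26.31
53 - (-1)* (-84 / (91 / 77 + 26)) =14923 / 299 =49.91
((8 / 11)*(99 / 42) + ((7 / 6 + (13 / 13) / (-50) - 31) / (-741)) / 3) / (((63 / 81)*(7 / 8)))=16130984 / 6354075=2.54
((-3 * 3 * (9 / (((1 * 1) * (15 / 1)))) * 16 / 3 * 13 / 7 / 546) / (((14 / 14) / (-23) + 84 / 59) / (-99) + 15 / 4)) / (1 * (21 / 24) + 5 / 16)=-206350848 / 9345624715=-0.02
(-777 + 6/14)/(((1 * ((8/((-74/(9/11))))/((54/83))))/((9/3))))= 9956034/581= 17136.03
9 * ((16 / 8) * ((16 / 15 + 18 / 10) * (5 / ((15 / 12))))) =1032 / 5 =206.40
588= 588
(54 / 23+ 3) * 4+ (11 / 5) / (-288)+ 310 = 10975427 / 33120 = 331.38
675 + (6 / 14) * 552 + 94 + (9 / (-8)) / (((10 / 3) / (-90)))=58013 / 56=1035.95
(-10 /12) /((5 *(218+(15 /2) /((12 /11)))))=-4 /5397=-0.00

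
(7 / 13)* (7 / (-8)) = -49 / 104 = -0.47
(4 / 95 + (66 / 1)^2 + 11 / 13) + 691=6234142 / 1235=5047.89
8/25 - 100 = -2492/25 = -99.68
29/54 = 0.54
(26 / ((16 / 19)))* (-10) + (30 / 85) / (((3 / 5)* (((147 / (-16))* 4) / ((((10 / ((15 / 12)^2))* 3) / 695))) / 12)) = -308.76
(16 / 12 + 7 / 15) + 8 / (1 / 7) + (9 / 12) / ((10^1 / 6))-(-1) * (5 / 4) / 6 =1403 / 24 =58.46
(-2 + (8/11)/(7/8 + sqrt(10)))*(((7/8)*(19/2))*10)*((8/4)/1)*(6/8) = -4472125/17336 + 21280*sqrt(10)/2167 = -226.91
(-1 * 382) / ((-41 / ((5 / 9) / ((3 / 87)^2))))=1606310 / 369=4353.14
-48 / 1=-48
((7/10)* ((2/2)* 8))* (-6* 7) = -1176/5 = -235.20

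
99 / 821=0.12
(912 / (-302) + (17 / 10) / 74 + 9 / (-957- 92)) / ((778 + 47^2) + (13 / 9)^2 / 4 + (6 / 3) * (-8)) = -0.00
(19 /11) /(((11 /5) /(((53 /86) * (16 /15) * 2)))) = 16112 /15609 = 1.03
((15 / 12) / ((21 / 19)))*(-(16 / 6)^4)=-97280 / 1701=-57.19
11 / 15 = 0.73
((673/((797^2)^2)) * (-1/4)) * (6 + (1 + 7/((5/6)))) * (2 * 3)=-0.00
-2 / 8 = -1 / 4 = -0.25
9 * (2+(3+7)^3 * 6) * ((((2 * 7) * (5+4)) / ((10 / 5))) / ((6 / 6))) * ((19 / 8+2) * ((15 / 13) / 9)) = 99258075 / 52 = 1908809.13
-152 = -152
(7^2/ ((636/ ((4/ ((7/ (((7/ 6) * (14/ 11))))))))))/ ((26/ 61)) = 20923/ 136422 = 0.15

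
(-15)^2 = 225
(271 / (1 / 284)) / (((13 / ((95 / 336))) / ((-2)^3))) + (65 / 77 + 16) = -40163107 / 3003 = -13374.33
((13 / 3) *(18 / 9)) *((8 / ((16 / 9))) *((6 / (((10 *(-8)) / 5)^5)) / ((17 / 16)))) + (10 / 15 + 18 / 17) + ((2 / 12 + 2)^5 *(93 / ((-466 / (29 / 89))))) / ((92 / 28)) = 16792039516045 / 21520761716736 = 0.78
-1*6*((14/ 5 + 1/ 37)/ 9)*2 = -2092/ 555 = -3.77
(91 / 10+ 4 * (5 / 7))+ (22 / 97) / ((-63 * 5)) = 730657 / 61110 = 11.96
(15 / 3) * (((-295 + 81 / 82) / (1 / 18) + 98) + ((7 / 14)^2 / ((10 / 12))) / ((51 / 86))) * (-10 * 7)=1267006440 / 697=1817799.77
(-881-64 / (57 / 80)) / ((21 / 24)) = -442696 / 399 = -1109.51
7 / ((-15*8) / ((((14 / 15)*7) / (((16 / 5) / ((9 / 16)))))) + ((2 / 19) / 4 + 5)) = -13034 / 185201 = -0.07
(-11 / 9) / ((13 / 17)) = -187 / 117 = -1.60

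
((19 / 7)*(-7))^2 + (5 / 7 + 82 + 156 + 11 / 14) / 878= 634395 / 1756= 361.27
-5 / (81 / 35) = -175 / 81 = -2.16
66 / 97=0.68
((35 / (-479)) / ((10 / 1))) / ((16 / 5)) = -35 / 15328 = -0.00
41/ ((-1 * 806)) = -41/ 806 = -0.05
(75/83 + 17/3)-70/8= -2171/996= -2.18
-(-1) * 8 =8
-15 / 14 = -1.07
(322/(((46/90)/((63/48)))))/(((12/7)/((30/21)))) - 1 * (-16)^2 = 6929/16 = 433.06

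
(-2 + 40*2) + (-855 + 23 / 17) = -13186 / 17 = -775.65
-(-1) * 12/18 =2/3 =0.67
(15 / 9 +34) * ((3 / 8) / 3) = 4.46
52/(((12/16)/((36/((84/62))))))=12896/7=1842.29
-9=-9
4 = 4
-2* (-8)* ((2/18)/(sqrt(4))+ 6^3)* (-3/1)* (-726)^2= -5466129504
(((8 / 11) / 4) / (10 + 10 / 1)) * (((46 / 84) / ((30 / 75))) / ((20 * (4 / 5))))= 23 / 29568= 0.00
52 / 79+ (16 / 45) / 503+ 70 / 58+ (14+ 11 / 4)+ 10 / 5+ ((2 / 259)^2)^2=19242676858204891799 / 933393206567025540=20.62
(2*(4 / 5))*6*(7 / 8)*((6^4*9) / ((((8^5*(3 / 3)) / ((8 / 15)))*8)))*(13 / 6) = 22113 / 51200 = 0.43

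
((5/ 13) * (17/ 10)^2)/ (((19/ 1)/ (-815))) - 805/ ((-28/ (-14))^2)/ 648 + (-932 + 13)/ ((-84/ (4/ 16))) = -202811575/ 4481568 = -45.25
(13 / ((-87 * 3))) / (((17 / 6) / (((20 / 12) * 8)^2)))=-41600 / 13311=-3.13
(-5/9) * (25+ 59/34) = -505/34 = -14.85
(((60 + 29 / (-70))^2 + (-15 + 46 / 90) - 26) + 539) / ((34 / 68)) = 178559509 / 22050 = 8097.94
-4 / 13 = -0.31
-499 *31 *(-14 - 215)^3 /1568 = 185767050841 /1568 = 118473884.46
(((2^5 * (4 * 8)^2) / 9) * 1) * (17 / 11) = 5626.83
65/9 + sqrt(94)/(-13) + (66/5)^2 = 40829/225-sqrt(94)/13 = 180.72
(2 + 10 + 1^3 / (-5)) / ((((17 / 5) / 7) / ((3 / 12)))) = 413 / 68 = 6.07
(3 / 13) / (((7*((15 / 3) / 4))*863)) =12 / 392665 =0.00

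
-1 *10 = -10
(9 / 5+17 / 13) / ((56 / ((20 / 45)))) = 101 / 4095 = 0.02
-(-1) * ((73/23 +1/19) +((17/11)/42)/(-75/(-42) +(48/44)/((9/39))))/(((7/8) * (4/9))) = 1500042/180481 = 8.31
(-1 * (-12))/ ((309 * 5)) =4/ 515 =0.01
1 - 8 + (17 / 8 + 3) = -15 / 8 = -1.88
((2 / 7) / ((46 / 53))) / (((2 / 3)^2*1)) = 477 / 644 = 0.74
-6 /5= -1.20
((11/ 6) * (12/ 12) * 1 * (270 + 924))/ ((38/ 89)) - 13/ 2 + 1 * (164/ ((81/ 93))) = 2723345/ 513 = 5308.66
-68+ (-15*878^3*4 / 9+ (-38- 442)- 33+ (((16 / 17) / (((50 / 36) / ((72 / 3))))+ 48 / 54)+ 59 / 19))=-327927156395948 / 72675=-4512241574.08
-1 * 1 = -1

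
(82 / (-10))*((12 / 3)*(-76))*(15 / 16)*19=44403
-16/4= -4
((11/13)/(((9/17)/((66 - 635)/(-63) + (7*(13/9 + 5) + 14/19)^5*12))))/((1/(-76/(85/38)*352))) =-25689975021886136087433472/552848329215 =-46468395876973.76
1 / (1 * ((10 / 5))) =1 / 2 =0.50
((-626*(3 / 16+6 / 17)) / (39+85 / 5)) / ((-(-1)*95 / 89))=-584997 / 103360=-5.66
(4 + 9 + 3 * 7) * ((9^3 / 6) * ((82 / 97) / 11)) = 338742 / 1067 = 317.47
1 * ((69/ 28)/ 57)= 23/ 532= 0.04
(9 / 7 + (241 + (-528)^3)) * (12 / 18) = -2060767936 / 21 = -98131806.48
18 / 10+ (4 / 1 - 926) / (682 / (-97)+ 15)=-440213 / 3865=-113.90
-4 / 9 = -0.44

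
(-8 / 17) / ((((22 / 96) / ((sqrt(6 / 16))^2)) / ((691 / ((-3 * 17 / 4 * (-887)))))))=-132672 / 2819773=-0.05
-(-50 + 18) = 32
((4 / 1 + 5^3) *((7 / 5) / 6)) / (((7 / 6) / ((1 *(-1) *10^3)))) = -25800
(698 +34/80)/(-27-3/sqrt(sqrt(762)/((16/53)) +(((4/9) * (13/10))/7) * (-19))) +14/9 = 7 * (-3751 * sqrt(-7904 +16695 * sqrt(762)) +320 * sqrt(35))/(360 * (4 * sqrt(35) +3 * sqrt(-7904 +16695 * sqrt(762)))) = -24.01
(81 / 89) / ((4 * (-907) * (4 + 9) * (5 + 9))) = -0.00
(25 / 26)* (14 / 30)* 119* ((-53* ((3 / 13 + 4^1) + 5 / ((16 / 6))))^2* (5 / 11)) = 23587624195625 / 9280128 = 2541734.79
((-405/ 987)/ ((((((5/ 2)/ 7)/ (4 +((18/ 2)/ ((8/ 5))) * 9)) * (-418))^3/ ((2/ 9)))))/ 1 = 1788549/ 400364800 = 0.00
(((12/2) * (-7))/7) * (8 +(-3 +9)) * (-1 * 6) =504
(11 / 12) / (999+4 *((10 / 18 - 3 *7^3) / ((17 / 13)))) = -561 / 1313860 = -0.00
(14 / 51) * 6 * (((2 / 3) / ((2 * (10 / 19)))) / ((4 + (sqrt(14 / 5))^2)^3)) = 3325 / 1002252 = 0.00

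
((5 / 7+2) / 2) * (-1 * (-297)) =5643 / 14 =403.07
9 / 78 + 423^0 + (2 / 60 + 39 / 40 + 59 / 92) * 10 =63191 / 3588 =17.61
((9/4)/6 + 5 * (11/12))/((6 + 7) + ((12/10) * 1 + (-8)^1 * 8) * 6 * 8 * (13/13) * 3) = -595/1083624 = -0.00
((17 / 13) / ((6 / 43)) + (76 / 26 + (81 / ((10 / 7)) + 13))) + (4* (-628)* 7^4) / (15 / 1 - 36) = 287287.33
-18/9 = -2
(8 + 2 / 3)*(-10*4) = -1040 / 3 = -346.67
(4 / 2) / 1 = 2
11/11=1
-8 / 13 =-0.62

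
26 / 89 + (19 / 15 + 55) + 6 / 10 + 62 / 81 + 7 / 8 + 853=262926427 / 288360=911.80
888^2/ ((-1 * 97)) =-788544/ 97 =-8129.32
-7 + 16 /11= -61 /11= -5.55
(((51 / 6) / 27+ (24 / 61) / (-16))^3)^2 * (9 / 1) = 11927993112483904 / 2217783180933520281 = 0.01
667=667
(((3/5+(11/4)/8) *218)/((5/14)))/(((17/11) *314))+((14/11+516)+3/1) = 6123815573/11743600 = 521.46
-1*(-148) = 148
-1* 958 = -958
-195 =-195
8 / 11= 0.73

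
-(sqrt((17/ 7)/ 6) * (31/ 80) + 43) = -43 - 31 * sqrt(714)/ 3360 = -43.25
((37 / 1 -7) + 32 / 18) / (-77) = -26 / 63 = -0.41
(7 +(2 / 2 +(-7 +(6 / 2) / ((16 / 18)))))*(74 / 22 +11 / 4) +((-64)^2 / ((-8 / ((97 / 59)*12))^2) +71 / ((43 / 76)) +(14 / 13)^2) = 223177230748525 / 8904342304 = 25063.86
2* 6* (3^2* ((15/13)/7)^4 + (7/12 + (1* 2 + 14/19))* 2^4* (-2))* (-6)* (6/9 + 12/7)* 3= 498316791829200/9120469813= 54637.18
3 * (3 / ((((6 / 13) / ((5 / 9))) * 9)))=65 / 54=1.20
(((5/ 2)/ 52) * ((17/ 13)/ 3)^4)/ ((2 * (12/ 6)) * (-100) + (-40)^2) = 83521/ 57743487360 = 0.00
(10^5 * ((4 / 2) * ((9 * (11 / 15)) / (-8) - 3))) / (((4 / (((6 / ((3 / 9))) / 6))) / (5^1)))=-2868750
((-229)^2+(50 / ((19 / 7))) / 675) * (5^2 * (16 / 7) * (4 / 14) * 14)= 11986520.52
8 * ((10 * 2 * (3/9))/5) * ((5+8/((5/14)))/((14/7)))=2192/15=146.13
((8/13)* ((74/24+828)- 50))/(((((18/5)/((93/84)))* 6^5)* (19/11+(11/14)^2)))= 1721027/212261472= 0.01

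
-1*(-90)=90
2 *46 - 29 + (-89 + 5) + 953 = 932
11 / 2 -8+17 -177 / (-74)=625 / 37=16.89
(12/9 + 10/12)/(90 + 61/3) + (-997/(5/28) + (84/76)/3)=-351103043/62890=-5582.81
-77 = -77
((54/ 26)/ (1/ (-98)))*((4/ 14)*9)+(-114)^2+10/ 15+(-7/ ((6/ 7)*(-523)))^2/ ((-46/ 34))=36724661667211/ 2944266156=12473.28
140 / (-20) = -7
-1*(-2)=2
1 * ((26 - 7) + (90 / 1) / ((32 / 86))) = 2087 / 8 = 260.88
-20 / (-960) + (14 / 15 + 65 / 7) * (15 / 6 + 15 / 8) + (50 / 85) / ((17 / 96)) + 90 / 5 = 916259 / 13872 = 66.05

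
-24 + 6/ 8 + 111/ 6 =-19/ 4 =-4.75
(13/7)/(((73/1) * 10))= 13/5110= 0.00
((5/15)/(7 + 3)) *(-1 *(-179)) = 179/30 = 5.97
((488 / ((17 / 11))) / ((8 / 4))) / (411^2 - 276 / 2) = 2684 / 2869311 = 0.00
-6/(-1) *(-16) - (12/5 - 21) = -387/5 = -77.40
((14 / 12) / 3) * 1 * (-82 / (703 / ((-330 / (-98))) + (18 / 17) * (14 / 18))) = -38335 / 251961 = -0.15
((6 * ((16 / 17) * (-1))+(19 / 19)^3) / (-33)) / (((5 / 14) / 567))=209034 / 935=223.57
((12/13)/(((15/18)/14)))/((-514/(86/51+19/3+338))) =-2964696/283985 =-10.44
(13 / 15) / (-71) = -13 / 1065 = -0.01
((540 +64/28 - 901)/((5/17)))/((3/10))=-28458/7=-4065.43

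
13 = 13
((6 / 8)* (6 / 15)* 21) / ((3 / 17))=357 / 10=35.70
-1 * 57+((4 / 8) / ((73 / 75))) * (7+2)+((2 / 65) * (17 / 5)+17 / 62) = -38243158 / 735475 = -52.00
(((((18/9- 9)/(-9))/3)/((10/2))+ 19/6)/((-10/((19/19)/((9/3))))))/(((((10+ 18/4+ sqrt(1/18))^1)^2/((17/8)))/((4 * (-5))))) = 111846383/5153354010- 428417 * sqrt(2)/858892335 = 0.02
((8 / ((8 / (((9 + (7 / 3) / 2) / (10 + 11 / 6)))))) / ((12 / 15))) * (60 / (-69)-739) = -5190185 / 6532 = -794.58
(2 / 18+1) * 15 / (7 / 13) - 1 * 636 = -12706 / 21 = -605.05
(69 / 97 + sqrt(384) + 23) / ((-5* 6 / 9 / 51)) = -35190 / 97 - 612* sqrt(6) / 5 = -662.60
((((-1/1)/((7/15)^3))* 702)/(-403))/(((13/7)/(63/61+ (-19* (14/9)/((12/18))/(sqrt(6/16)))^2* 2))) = 16649516250/172081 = 96753.95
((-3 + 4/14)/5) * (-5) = 19/7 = 2.71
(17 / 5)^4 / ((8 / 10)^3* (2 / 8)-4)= -83521 / 2420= -34.51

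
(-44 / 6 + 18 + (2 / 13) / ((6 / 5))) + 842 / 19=55.11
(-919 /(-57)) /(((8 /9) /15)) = 41355 /152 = 272.07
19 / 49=0.39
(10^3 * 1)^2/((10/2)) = 200000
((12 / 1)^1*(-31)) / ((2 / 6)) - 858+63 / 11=-21651 / 11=-1968.27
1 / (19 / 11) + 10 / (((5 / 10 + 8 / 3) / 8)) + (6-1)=586 / 19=30.84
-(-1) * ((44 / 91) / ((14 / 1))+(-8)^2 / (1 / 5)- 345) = -15903 / 637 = -24.97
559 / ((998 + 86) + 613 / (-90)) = 0.52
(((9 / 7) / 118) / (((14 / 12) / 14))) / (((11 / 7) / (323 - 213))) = 540 / 59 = 9.15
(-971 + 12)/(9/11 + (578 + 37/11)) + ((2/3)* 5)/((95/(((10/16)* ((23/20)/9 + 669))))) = 171182695/13141008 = 13.03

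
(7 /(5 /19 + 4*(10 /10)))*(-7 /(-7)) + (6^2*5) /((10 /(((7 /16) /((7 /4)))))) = 995 /162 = 6.14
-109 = -109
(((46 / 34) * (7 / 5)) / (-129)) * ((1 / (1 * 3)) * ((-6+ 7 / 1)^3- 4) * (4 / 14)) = 46 / 10965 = 0.00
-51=-51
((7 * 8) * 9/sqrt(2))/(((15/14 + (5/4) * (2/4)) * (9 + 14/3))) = 42336 * sqrt(2)/3895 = 15.37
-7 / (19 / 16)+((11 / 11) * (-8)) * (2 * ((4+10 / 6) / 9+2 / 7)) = -73760 / 3591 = -20.54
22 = 22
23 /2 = 11.50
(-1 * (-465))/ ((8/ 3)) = 1395/ 8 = 174.38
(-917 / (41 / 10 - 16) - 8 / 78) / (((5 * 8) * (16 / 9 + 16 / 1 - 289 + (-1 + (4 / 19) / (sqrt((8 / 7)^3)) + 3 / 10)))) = -2704600605396 / 382264271677717 - 458050005 * sqrt(14) / 382264271677717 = -0.01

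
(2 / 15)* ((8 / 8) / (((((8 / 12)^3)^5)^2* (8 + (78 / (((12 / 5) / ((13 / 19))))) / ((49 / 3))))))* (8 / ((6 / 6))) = 63894881326706073 / 2924436520960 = 21848.61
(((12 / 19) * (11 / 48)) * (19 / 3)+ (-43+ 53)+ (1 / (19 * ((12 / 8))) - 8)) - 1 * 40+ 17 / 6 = -34.21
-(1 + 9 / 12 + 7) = -35 / 4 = -8.75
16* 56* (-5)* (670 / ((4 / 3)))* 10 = -22512000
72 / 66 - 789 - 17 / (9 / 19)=-81556 / 99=-823.80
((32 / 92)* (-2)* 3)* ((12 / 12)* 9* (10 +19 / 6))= -5688 / 23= -247.30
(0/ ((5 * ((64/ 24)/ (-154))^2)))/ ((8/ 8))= 0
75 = 75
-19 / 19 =-1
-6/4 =-3/2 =-1.50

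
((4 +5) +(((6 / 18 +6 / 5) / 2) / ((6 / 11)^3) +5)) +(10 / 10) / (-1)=114853 / 6480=17.72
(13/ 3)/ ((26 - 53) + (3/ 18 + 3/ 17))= -442/ 2719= -0.16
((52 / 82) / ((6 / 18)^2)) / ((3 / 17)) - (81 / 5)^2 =-235851 / 1025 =-230.10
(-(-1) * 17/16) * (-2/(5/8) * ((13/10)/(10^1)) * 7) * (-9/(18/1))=1547/1000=1.55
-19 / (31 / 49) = -30.03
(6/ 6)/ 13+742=9647/ 13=742.08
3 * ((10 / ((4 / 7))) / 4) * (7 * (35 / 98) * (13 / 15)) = 455 / 16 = 28.44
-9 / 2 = -4.50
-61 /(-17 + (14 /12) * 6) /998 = 61 /9980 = 0.01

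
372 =372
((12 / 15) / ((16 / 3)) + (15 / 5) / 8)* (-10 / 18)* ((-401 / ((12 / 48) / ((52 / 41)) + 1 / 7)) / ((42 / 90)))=72982 / 99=737.19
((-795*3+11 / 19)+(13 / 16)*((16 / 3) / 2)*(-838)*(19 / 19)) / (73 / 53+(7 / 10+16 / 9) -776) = 380653950 / 69979489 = 5.44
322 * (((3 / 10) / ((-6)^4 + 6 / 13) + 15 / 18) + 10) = 293968129 / 84270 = 3488.41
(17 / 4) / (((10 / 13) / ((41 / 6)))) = 9061 / 240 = 37.75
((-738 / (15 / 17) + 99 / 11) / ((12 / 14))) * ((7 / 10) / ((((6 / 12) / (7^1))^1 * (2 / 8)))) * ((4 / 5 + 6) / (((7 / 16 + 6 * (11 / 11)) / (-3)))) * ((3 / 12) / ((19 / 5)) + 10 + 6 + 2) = 529930702896 / 244625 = 2166298.22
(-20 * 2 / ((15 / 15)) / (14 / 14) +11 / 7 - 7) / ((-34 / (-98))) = -2226 / 17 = -130.94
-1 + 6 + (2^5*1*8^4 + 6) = 131083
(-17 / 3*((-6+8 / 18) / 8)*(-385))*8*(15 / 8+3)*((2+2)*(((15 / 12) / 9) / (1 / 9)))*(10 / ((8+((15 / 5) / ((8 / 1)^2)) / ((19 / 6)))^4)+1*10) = -2726661436725967934375 / 922710505883958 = -2955056.24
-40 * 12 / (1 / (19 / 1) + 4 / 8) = -6080 / 7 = -868.57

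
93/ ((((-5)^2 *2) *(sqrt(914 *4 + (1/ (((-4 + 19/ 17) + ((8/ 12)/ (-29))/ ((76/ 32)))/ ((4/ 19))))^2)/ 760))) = 143602323 *sqrt(6036659179718)/ 15091647949295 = 23.38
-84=-84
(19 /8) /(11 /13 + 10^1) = 0.22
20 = 20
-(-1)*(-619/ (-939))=619/ 939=0.66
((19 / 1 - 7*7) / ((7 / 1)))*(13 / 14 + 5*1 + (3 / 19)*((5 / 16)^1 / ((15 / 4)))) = -47415 / 1862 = -25.46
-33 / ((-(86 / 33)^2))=35937 / 7396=4.86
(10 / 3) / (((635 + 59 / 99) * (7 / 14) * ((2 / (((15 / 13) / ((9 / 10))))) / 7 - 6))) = -9625 / 5301347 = -0.00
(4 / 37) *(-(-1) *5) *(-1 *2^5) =-640 / 37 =-17.30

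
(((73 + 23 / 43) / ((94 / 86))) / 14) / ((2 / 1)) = 1581 / 658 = 2.40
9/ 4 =2.25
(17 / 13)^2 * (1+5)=1734 / 169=10.26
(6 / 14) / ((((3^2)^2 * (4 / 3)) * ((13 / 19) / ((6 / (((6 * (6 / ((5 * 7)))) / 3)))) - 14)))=-95 / 334224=-0.00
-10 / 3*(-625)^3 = 2441406250 / 3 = 813802083.33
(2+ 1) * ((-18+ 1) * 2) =-102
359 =359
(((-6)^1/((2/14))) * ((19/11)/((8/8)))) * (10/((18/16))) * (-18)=127680/11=11607.27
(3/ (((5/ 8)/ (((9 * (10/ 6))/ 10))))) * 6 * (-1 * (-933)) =201528/ 5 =40305.60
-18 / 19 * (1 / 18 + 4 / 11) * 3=-249 / 209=-1.19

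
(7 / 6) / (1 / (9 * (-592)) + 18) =6216 / 95903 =0.06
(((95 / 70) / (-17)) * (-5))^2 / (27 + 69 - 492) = -9025 / 22431024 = -0.00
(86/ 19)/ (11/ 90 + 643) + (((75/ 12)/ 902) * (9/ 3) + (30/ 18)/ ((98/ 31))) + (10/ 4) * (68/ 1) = 170.56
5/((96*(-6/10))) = -25/288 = -0.09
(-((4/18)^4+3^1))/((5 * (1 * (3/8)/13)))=-2048696/98415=-20.82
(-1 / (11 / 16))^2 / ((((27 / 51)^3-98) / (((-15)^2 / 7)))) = -0.69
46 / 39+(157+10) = 6559 / 39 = 168.18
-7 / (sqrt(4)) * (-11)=77 / 2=38.50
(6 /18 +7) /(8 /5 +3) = 110 /69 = 1.59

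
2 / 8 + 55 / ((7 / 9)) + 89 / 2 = 3233 / 28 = 115.46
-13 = -13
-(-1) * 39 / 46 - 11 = -467 / 46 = -10.15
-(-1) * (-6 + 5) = -1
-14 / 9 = -1.56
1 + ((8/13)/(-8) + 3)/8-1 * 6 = -241/52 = -4.63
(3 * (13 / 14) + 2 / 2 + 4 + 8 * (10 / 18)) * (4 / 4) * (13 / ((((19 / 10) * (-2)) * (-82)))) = 100165 / 196308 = 0.51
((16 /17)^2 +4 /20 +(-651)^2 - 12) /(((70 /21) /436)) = 400494344796 /7225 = 55431743.22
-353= -353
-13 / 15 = -0.87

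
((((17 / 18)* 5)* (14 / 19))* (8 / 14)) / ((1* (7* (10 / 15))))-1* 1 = -229 / 399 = -0.57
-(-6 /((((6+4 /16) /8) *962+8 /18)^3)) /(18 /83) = 82612224 /1269851772941569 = 0.00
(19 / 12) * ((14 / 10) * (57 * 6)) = 7581 / 10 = 758.10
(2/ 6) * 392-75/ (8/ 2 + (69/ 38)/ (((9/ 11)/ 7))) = 847334/ 6681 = 126.83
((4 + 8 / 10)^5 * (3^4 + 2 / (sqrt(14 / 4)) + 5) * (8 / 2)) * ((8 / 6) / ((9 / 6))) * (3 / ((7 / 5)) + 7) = 3623878656 * sqrt(14) / 153125 + 155826782208 / 21875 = 7212060.66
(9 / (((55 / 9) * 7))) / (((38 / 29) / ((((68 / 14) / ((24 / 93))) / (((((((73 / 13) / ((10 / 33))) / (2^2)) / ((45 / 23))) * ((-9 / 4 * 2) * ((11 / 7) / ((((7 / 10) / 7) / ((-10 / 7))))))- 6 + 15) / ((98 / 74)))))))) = 262852317 / 16301395990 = 0.02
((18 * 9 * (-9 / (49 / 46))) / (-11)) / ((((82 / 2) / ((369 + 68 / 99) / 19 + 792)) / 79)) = 194551.89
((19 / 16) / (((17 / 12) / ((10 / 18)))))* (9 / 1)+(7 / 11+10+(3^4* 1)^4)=32198958399 / 748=43046735.83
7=7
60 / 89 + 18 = 1662 / 89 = 18.67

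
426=426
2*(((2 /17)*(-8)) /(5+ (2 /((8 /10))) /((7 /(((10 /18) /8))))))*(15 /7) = -13824 /17221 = -0.80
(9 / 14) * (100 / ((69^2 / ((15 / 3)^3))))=6250 / 3703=1.69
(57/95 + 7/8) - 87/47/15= 2541/1880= 1.35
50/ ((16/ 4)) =25/ 2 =12.50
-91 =-91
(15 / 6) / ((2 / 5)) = 6.25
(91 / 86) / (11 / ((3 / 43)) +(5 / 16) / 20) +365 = 67882123 / 185975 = 365.01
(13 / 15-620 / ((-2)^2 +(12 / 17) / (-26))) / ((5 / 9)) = -3065829 / 10975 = -279.35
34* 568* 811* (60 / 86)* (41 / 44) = 4816074840 / 473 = 10181976.41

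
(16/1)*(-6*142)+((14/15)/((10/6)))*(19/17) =-13631.37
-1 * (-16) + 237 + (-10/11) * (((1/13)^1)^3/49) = 299598289/1184183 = 253.00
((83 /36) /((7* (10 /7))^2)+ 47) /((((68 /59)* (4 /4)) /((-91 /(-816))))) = 908880427 /199756800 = 4.55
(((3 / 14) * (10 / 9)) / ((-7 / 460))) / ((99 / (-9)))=2300 / 1617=1.42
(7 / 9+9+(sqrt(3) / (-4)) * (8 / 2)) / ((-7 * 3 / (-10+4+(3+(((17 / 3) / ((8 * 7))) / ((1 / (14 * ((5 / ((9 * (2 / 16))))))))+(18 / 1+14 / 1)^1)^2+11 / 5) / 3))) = -466322912 / 2066715+5299124 * sqrt(3) / 229635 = -185.67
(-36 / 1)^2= 1296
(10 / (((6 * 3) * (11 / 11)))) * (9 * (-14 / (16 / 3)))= -13.12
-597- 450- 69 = -1116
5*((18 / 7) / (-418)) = -45 / 1463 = -0.03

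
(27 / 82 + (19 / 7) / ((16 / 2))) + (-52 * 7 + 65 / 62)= -25785859 / 71176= -362.28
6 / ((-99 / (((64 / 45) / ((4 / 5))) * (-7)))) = 224 / 297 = 0.75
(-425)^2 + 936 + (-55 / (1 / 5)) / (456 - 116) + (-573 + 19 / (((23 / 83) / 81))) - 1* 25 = 291710983 / 1564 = 186515.97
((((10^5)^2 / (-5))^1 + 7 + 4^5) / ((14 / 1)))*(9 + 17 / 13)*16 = -2143998894768 / 91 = -23560427415.03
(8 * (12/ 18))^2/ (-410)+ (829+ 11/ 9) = 830.15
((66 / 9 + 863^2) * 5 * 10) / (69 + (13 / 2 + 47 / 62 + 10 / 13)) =22510864675 / 46563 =483449.62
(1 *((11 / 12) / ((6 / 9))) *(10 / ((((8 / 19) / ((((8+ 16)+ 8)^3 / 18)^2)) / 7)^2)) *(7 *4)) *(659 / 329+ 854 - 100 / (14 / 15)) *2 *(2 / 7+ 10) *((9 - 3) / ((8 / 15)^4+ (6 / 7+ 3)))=1799165575357622806118400000000 / 65590709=27430189470243762818883.39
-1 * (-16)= 16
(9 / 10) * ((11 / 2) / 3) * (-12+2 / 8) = -19.39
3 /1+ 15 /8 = 39 /8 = 4.88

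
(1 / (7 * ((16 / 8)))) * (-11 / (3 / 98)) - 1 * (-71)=136 / 3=45.33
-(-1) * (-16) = -16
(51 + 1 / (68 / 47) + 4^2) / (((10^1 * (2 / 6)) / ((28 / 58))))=96663 / 9860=9.80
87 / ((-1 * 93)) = -29 / 31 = -0.94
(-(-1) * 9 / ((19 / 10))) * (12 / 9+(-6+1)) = -330 / 19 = -17.37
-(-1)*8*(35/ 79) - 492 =-38588/ 79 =-488.46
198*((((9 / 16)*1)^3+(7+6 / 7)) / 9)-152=355141 / 14336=24.77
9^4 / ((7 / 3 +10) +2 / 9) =59049 / 113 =522.56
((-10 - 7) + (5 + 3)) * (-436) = 3924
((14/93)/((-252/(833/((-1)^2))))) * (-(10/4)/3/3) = 4165/30132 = 0.14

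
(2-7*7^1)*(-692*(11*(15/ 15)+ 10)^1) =683004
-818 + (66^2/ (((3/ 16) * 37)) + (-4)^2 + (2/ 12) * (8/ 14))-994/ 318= -7294747/ 41181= -177.14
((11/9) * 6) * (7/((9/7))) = 1078/27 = 39.93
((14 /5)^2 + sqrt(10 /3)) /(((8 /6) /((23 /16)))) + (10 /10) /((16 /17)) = 23 * sqrt(30) /64 + 1903 /200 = 11.48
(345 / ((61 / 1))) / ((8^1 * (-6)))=-115 / 976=-0.12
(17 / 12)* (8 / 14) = 17 / 21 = 0.81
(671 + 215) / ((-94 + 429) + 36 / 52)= 5759 / 2182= 2.64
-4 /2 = -2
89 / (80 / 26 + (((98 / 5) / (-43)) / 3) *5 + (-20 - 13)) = -149253 / 51455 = -2.90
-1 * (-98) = 98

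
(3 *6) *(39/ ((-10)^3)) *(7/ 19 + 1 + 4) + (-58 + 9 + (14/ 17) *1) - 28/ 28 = -4275317/ 80750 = -52.95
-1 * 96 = -96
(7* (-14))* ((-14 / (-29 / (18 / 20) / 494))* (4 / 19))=-642096 / 145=-4428.25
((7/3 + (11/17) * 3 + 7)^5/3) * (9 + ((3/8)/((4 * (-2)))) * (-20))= 3331310341796875/5520404016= 603454.08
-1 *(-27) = 27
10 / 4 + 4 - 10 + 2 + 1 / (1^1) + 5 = 9 / 2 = 4.50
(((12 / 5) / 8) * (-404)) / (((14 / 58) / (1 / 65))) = -17574 / 2275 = -7.72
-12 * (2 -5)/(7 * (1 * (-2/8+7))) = 16/21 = 0.76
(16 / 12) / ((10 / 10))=4 / 3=1.33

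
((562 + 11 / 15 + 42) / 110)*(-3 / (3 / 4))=-18142 / 825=-21.99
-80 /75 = -16 /15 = -1.07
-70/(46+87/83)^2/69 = -96446/210436545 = -0.00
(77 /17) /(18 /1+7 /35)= 55 /221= 0.25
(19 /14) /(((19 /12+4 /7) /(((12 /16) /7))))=171 /2534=0.07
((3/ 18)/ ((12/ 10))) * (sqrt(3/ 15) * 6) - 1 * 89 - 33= -122 +sqrt(5)/ 6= -121.63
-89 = -89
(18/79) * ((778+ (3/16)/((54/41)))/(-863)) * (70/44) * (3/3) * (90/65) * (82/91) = -413473725/1013928344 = -0.41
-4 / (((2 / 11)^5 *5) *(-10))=161051 / 400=402.63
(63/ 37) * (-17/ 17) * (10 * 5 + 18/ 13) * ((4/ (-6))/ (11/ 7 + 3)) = 24549/ 1924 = 12.76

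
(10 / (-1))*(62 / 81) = -620 / 81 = -7.65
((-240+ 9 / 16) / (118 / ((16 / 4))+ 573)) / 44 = -3831 / 424160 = -0.01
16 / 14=8 / 7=1.14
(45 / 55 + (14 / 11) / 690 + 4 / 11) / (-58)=-2246 / 110055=-0.02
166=166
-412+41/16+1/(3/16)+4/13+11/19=-403.22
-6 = -6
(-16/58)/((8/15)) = -15/29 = -0.52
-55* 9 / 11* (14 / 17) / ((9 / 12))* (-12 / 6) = 1680 / 17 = 98.82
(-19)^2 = 361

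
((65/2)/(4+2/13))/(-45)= -169/972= -0.17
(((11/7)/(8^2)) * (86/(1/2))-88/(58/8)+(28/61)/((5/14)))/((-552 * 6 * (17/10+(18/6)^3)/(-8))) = -6567419/11770586352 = -0.00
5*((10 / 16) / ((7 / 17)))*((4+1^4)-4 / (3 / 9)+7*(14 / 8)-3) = 3825 / 224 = 17.08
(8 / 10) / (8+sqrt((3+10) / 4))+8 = 9848 / 1215 - 8*sqrt(13) / 1215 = 8.08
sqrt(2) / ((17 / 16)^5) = 1048576*sqrt(2) / 1419857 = 1.04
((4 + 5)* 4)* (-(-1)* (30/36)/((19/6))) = 9.47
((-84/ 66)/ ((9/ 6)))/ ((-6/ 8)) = 1.13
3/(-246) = -1/82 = -0.01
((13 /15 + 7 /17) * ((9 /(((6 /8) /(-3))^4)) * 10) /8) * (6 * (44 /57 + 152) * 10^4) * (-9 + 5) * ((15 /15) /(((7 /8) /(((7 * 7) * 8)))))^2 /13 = -8751515455979520000 /4199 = -2084190391993217.43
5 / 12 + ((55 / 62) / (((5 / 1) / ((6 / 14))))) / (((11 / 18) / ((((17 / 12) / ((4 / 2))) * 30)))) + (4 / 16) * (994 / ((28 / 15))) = 709255 / 5208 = 136.19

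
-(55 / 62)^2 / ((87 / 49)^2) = -7263025 / 29095236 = -0.25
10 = 10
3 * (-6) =-18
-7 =-7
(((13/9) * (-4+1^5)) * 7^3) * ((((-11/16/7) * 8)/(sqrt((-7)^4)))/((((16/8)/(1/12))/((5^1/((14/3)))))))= 715/672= 1.06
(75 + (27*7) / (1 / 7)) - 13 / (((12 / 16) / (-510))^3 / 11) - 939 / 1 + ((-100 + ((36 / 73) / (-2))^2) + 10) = 239611964270725 / 5329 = 44963776369.06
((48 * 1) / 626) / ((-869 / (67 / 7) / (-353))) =0.30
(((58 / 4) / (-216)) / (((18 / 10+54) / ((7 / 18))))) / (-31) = 1015 / 67254624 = 0.00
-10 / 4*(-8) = 20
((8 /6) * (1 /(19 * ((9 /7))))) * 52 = 1456 /513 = 2.84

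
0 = 0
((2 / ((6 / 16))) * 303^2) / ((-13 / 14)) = -6855072 / 13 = -527313.23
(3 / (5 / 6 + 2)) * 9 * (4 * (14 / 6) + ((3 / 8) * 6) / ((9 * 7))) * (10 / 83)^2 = 1062450 / 819791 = 1.30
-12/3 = -4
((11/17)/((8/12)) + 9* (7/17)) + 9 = 465/34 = 13.68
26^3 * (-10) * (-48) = 8436480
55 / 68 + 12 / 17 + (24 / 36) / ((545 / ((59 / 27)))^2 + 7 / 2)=133824773285 / 88349710668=1.51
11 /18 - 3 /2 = -8 /9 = -0.89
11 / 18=0.61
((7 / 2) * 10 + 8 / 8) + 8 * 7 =92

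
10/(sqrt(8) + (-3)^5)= -0.04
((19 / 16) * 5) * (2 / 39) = 0.30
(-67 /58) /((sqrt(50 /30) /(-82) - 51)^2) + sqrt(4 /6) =-35455459616274 /79831913397467981 + 5652073368 * sqrt(15) /79831913397467981 + sqrt(6) /3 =0.82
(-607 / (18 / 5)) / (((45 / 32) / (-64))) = 621568 / 81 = 7673.68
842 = 842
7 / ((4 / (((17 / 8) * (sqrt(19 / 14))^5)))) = 6137 * sqrt(266) / 12544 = 7.98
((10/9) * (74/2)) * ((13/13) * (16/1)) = 5920/9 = 657.78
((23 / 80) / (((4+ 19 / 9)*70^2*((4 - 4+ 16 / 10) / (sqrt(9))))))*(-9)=-0.00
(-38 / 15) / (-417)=38 / 6255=0.01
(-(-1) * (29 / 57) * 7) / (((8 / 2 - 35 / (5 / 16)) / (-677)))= 137431 / 6156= 22.32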